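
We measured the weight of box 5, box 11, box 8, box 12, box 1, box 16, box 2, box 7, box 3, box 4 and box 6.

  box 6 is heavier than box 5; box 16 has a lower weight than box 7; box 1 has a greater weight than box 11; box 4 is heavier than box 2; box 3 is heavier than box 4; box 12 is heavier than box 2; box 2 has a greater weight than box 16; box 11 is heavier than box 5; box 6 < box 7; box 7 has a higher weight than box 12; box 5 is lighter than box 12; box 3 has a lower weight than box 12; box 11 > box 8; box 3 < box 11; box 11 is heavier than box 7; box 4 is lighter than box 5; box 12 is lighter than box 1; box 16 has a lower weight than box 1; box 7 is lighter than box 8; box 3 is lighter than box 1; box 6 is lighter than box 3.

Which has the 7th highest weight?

box 6

The consecutive relations fix a unique order: box 16 < box 2 < box 4 < box 5 < box 6 < box 3 < box 12 < box 7 < box 8 < box 11 < box 1.
The 7th largest is box 6.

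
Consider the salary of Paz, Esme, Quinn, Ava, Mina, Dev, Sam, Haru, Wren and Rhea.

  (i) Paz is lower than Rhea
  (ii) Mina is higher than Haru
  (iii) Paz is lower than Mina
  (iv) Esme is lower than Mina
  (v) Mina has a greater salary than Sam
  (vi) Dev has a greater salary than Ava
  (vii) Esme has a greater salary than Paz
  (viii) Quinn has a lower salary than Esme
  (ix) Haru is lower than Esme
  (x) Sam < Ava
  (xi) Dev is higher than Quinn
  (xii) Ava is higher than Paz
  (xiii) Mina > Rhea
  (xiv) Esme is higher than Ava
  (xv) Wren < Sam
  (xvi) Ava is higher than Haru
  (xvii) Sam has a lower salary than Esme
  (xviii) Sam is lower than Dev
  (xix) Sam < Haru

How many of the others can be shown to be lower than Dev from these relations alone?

The elements the relations force below Dev are Wren, Paz, Sam, Quinn, Haru, Ava — no chain reaches any other.
That is 6.

6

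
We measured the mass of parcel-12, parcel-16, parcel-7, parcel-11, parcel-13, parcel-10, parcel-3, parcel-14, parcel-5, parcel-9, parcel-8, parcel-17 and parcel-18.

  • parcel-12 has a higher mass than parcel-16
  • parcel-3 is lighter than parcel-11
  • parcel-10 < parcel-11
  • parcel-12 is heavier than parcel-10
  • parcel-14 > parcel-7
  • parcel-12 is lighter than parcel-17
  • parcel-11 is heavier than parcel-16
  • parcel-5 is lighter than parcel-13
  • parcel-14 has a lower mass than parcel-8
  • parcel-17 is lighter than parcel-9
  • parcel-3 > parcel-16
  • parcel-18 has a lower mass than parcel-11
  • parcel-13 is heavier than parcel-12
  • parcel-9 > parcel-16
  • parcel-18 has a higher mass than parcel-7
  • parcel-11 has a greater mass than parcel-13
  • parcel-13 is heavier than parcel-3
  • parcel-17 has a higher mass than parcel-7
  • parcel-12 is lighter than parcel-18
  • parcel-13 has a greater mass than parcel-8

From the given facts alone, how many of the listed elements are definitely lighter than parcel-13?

8

The elements the relations force below parcel-13 are parcel-10, parcel-16, parcel-5, parcel-7, parcel-12, parcel-14, parcel-3, parcel-8 — no chain reaches any other.
That is 8.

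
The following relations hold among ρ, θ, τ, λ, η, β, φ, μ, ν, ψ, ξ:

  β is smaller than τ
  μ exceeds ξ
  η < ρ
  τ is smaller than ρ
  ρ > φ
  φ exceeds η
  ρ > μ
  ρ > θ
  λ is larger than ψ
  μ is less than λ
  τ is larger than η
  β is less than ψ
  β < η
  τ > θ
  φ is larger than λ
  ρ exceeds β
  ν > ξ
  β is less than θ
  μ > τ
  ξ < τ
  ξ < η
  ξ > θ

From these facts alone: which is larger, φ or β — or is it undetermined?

φ

Following the relations from β: β < θ < ξ < η < τ < μ < λ < φ.
So φ is larger.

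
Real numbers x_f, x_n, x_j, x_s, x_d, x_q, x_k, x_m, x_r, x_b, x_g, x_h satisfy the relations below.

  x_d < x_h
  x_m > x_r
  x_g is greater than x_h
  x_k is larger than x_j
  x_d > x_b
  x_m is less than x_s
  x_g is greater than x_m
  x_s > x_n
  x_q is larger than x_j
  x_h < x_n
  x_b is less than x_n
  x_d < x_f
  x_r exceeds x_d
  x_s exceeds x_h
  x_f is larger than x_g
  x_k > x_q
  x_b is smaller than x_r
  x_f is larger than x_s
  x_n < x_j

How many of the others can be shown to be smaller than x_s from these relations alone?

6

Directly below x_s: x_h, x_n, x_m.
One step further: x_b, x_d, x_r (6 so far).
No other element is forced below x_s by the given relations, so the count is 6.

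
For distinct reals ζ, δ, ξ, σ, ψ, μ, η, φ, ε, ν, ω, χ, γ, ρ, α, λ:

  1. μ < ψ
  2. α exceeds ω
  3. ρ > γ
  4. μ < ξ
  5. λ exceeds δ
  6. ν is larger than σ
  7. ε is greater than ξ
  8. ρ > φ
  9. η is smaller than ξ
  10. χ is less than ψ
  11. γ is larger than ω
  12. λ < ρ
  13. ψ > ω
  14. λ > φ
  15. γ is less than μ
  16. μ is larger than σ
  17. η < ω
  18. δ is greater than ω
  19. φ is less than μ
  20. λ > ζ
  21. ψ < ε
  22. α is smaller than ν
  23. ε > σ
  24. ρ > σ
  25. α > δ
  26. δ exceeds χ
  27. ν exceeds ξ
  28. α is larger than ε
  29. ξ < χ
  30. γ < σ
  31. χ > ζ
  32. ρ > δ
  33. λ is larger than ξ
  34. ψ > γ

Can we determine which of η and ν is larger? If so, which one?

The relevant relations are η < ω; ω < γ; γ < σ; σ < μ; μ < ξ; ξ < χ; χ < ψ; ψ < ε; ε < α; α < ν.
Chaining these gives η < ω < γ < σ < μ < ξ < χ < ψ < ε < α < ν.
So ν is larger.

ν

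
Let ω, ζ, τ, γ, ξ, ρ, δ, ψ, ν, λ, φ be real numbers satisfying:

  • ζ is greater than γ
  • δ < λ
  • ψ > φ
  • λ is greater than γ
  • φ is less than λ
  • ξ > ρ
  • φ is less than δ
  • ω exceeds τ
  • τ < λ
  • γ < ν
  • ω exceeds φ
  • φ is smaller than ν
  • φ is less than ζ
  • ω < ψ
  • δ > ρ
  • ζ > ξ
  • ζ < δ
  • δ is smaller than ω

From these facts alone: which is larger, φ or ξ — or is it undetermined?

Following every chain through φ: above φ we get ζ, ν, δ, λ, ω, ψ.
ξ is not reached, and no chain runs the other way from ξ to φ.
So the given relations leave the order of φ and ξ undetermined.

undetermined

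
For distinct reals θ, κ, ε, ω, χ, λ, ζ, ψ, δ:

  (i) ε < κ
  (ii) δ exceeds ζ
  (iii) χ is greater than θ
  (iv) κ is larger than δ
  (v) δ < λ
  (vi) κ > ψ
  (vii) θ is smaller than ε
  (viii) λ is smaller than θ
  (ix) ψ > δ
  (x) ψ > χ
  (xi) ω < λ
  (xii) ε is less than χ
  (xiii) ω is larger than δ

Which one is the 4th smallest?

λ

Chaining the given pairs: ζ < δ < ω < λ < θ < ε < χ < ψ < κ.
Counting 4 from the smallest end gives λ.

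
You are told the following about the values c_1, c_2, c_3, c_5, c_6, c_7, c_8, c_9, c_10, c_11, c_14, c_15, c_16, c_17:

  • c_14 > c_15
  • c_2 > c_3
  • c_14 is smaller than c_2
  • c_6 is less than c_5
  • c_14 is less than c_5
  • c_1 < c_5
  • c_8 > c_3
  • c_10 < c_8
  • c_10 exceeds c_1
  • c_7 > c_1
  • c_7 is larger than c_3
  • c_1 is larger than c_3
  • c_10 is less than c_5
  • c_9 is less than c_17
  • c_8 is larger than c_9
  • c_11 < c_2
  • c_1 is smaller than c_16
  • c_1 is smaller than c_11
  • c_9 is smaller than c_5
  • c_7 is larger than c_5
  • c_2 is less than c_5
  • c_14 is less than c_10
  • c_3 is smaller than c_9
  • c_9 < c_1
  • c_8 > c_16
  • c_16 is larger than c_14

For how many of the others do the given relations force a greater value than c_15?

7

Directly above c_15: c_14.
One step further: c_10, c_16, c_2, c_5 (5 so far).
One step further: c_7, c_8 (7 so far).
No other element is forced above c_15 by the given relations, so the count is 7.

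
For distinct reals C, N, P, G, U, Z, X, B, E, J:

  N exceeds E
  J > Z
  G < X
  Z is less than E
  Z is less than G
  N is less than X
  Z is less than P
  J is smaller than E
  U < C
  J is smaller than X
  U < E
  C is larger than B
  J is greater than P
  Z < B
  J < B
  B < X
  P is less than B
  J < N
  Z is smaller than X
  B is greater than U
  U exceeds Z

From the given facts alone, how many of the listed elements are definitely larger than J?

From J the given relations immediately reach B, E, N, X.
From those, C — 5 in total.
Nothing else is reachable above J; 5 in all.

5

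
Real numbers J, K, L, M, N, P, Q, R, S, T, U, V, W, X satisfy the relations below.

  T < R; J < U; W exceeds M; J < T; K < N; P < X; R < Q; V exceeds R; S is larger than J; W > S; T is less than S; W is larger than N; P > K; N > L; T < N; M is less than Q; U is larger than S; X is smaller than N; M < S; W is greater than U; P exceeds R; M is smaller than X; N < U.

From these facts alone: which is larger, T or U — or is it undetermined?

T < R < P < X < N < U, by transitivity through R, P, X, N.
So U is larger.

U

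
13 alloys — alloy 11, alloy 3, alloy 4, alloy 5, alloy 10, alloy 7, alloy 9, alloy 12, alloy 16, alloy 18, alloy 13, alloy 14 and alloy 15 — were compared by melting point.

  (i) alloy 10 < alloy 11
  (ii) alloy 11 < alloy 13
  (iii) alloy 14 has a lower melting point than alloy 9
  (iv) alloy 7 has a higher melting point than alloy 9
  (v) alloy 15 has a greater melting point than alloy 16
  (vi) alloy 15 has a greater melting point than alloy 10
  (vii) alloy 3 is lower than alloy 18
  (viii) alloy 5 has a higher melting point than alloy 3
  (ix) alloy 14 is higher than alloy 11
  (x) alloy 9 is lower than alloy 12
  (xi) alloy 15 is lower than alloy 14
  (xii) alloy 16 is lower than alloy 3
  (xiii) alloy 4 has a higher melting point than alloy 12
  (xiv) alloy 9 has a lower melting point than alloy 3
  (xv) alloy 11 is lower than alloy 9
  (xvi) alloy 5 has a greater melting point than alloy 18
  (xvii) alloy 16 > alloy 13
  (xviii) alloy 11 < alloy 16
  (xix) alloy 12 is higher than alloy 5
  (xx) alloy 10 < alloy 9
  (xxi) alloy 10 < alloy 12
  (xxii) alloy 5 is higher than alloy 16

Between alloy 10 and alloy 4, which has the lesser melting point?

alloy 10

alloy 10 < alloy 11 and alloy 11 < alloy 13 give alloy 10 < alloy 13.
Then alloy 13 < alloy 16 extends the chain to alloy 16.
Then alloy 16 < alloy 15 extends the chain to alloy 15.
With alloy 15 < alloy 14: alloy 10 < alloy 11 < alloy 13 < alloy 16 < alloy 15 < alloy 14.
With alloy 14 < alloy 9: alloy 10 < alloy 11 < alloy 13 < alloy 16 < alloy 15 < alloy 14 < alloy 9.
Then alloy 9 < alloy 3 extends the chain to alloy 3.
Then alloy 3 < alloy 18 extends the chain to alloy 18.
With alloy 18 < alloy 5: alloy 10 < alloy 11 < alloy 13 < alloy 16 < alloy 15 < alloy 14 < alloy 9 < alloy 3 < alloy 18 < alloy 5.
Then alloy 5 < alloy 12 extends the chain to alloy 12.
Then alloy 12 < alloy 4 extends the chain to alloy 4.
So alloy 10 < alloy 4; alloy 10 is the lower of the two.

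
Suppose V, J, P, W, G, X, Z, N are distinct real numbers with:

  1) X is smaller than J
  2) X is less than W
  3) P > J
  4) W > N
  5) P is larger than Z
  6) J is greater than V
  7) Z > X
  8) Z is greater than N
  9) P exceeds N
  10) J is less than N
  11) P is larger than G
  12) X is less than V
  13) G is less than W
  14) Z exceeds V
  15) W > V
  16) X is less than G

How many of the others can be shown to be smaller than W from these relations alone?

5

The elements the relations force below W are X, V, G, J, N — no chain reaches any other.
That is 5.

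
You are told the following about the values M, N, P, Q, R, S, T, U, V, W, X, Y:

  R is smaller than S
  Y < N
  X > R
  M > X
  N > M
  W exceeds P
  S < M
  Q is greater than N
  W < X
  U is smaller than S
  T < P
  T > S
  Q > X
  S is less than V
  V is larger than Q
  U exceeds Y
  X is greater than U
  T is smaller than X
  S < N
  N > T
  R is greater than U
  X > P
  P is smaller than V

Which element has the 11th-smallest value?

Q

Chaining the given pairs: Y < U < R < S < T < P < W < X < M < N < Q < V.
The 11th smallest is Q.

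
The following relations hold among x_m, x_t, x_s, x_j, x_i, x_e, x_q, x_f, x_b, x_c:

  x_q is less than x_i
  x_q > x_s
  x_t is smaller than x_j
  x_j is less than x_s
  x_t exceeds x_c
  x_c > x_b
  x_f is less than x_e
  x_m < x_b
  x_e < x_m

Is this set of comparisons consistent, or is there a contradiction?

consistent

Every relation is compatible with x_f < x_e < x_m < x_b < x_c < x_t < x_j < x_s < x_q < x_i; the set is consistent.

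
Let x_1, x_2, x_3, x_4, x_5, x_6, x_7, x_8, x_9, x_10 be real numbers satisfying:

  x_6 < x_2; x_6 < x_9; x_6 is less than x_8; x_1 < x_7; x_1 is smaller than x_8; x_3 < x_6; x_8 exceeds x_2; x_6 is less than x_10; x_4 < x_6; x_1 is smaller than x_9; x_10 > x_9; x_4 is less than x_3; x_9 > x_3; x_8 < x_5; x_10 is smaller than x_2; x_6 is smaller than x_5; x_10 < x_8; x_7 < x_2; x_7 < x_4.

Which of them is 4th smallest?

x_3

Piecing the relations together gives one ordering: x_1 < x_7 < x_4 < x_3 < x_6 < x_9 < x_10 < x_2 < x_8 < x_5.
Counting 4 from the smallest end gives x_3.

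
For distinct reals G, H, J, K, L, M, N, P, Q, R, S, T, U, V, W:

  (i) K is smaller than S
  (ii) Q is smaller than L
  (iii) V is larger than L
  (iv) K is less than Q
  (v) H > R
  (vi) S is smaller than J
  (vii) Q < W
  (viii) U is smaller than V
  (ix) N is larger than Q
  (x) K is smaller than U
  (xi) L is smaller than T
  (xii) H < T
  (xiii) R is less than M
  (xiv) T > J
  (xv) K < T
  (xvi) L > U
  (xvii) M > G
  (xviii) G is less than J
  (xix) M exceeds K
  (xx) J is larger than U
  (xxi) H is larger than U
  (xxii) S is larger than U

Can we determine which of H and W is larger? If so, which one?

undetermined

Following every chain through W: below W we get K, Q.
H is not reached, and no chain runs the other way from H to W.
So the given relations leave the order of W and H undetermined.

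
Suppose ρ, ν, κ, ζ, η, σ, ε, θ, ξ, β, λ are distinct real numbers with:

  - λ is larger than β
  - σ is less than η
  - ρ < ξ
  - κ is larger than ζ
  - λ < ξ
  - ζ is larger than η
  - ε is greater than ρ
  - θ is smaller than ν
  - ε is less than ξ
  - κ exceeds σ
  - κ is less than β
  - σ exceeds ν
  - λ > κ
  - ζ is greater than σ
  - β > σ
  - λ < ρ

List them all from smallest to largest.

θ < ν < σ < η < ζ < κ < β < λ < ρ < ε < ξ

Nothing is placed below θ, so it is least; from there θ < ν; ν < σ; σ < η; η < ζ; ζ < κ; κ < β; β < λ; λ < ρ; ρ < ε; ε < ξ, each given directly.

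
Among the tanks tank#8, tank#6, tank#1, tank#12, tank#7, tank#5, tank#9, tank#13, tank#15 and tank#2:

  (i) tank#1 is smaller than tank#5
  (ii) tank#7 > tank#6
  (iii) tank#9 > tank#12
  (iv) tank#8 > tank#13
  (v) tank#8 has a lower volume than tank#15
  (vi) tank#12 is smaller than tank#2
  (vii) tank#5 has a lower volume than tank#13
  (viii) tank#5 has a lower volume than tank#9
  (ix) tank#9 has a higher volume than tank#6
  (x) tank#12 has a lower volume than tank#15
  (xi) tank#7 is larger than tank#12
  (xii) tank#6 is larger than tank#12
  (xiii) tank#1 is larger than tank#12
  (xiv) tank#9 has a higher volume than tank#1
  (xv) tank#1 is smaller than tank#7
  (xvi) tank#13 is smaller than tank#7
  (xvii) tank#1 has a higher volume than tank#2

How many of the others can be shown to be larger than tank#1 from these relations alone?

6

Directly above tank#1: tank#5, tank#9, tank#7.
One step further: tank#13 (4 so far).
One step further: tank#8 (5 so far).
One step further: tank#15 (6 so far).
No other element is forced above tank#1 by the given relations, so the count is 6.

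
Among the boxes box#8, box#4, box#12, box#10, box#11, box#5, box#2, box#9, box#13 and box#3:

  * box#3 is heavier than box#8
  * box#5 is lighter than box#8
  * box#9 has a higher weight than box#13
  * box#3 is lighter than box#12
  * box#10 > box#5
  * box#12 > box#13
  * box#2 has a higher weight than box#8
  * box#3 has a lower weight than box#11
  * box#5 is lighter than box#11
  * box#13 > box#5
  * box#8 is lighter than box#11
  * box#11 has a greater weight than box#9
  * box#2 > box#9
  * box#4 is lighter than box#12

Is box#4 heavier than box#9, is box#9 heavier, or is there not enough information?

Following every chain through box#9: above box#9 we get box#2, box#11; below box#9 we get box#5, box#13.
box#4 is not reached, and no chain runs the other way from box#4 to box#9.
So the given relations leave the order of box#9 and box#4 undetermined.

undetermined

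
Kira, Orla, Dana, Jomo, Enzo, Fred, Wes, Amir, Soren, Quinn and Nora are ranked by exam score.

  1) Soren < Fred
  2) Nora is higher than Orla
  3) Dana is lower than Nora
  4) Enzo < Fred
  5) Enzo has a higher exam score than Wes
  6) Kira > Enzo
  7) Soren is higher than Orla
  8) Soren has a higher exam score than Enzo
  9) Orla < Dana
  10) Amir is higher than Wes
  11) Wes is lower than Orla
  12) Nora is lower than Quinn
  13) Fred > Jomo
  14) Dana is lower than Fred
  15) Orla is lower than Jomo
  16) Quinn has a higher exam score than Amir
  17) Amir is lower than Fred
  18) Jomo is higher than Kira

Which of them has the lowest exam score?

Enzo is not least since Wes < Enzo; Amir is not least since Wes < Amir; Kira is not least since Enzo < Kira; Orla is not least since Wes < Orla; Jomo is not least since Orla < Jomo; Dana is not least since Orla < Dana; Nora is not least since Dana < Nora; Soren is not least since Enzo < Soren; Quinn is not least since Nora < Quinn; Fred is not least since Amir < Fred.
Only Wes has nothing below it, so Wes is the lowest exam score.

Wes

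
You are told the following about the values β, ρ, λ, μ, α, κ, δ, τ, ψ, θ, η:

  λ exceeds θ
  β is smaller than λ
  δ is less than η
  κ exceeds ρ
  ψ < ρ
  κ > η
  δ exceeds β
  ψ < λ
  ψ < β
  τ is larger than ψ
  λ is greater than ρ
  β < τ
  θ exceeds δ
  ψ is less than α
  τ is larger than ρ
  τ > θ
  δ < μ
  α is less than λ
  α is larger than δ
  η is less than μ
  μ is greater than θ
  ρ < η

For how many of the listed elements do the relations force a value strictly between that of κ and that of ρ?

1

The relations place ρ below κ. An element lies strictly between them when it is forced above ρ and also forced below κ.
Above ρ: {η, τ, λ, μ}. Below κ: {ψ, β, δ, η}.
Intersection: {η} — 1.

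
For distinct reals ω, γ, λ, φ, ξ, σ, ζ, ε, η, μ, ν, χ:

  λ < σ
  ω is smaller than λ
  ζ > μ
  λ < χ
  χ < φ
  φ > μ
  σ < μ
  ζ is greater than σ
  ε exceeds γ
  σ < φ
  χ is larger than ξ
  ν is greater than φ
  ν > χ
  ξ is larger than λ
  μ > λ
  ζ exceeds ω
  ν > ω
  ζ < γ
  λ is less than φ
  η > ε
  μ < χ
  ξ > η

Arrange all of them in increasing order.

ω < λ < σ < μ < ζ < γ < ε < η < ξ < χ < φ < ν

The consecutive links are each given: ω < λ; λ < σ; σ < μ; μ < ζ; ζ < γ; γ < ε; ε < η; η < ξ; ξ < χ; χ < φ; φ < ν.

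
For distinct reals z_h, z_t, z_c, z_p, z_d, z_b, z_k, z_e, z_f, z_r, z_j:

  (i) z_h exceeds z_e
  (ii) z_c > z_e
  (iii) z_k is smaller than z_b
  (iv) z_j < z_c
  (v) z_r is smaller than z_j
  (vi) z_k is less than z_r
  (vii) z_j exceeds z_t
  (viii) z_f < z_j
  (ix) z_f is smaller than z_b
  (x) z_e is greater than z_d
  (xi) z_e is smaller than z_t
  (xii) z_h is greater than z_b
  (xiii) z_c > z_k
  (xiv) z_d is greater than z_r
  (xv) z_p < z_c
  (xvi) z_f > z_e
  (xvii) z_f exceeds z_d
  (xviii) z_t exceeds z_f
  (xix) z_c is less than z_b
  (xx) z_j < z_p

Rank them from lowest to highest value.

z_k < z_r < z_d < z_e < z_f < z_t < z_j < z_p < z_c < z_b < z_h

Each adjacent pair is fixed by a given relation: z_k < z_r; z_r < z_d; z_d < z_e; z_e < z_f; z_f < z_t; z_t < z_j; z_j < z_p; z_p < z_c; z_c < z_b; z_b < z_h. Chaining them end to end gives the full order.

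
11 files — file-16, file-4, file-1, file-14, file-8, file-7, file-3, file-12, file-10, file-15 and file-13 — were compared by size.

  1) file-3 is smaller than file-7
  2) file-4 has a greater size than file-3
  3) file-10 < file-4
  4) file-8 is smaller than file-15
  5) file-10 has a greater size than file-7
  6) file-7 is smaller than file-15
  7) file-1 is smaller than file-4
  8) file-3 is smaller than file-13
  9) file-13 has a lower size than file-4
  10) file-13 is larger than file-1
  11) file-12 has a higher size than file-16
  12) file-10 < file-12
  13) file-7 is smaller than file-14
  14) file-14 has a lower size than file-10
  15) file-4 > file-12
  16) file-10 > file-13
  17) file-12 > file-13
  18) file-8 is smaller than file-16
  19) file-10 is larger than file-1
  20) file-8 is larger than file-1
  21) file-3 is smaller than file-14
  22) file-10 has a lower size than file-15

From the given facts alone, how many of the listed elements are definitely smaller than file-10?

5

From file-10 the given relations immediately reach file-1, file-7, file-14, file-13.
From those, file-3 — 5 in total.
Nothing else is reachable below file-10; 5 in all.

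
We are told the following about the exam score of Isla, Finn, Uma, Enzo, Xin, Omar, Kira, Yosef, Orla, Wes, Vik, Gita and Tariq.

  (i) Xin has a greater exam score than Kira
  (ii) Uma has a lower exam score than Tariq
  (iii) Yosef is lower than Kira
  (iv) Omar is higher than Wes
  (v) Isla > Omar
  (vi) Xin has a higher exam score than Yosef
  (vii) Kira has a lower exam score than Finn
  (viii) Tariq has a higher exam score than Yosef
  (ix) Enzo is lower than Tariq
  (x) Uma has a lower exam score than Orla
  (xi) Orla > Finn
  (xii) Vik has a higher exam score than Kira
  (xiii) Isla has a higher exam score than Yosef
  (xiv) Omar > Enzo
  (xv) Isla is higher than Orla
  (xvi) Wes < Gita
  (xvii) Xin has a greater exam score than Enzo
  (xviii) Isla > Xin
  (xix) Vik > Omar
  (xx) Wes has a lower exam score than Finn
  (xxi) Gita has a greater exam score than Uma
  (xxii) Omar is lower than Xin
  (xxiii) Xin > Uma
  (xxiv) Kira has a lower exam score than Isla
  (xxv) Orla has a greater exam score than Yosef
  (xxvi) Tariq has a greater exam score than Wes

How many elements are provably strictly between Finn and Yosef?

Chaining upward from Yosef reaches: Kira, Xin, Orla, Tariq, Isla, Vik.
Chaining downward from Finn reaches: Wes, Kira.
Strictly between Yosef and Finn are those in both lists: Kira — 1 element.

1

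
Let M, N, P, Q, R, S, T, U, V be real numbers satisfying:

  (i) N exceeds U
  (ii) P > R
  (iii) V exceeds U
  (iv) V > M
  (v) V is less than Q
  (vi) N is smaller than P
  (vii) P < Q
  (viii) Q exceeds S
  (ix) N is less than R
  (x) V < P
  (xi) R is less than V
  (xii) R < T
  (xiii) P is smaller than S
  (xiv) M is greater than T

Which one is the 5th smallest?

The consecutive relations fix a unique order: U < N < R < T < M < V < P < S < Q.
The 5th smallest is M.

M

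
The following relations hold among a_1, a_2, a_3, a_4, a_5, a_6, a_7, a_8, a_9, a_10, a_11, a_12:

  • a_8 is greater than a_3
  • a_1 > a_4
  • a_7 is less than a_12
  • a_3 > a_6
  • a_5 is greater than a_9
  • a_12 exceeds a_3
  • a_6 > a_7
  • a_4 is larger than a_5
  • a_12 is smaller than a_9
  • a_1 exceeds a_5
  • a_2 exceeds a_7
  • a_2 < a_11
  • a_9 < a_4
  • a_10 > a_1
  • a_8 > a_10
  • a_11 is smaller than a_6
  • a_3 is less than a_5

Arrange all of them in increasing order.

Each adjacent pair is fixed by a given relation: a_7 < a_2; a_2 < a_11; a_11 < a_6; a_6 < a_3; a_3 < a_12; a_12 < a_9; a_9 < a_5; a_5 < a_4; a_4 < a_1; a_1 < a_10; a_10 < a_8. Chaining them end to end gives the full order.

a_7 < a_2 < a_11 < a_6 < a_3 < a_12 < a_9 < a_5 < a_4 < a_1 < a_10 < a_8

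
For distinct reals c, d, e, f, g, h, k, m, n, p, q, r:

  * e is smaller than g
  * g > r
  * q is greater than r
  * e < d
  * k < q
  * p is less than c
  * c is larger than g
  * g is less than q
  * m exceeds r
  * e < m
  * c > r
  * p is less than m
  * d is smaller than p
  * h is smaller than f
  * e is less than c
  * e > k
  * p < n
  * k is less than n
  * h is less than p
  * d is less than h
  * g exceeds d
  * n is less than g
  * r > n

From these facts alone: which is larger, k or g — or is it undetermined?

g

k < e and e < d give k < d.
With d < h: k < e < d < h.
Then h < p extends the chain to p.
Then p < n extends the chain to n.
With n < r: k < e < d < h < p < n < r.
With r < g: k < e < d < h < p < n < r < g.
So g is larger.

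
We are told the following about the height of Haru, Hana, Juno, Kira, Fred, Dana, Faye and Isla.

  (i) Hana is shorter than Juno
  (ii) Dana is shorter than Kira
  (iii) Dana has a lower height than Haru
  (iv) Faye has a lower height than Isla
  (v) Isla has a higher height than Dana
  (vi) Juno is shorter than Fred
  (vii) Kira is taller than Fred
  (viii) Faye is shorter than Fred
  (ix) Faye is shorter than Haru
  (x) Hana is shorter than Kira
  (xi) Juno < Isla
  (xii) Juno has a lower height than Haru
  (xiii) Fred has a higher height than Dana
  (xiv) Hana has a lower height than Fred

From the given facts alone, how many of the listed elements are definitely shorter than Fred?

4

From Fred the given relations immediately reach Hana, Dana, Juno, Faye.
Nothing else is reachable below Fred; 4 in all.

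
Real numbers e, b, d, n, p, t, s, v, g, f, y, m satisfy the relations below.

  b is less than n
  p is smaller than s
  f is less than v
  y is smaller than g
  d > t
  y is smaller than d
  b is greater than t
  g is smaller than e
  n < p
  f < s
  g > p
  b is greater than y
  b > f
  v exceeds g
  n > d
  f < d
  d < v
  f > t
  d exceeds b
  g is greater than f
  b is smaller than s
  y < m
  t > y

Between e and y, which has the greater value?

Following the relations from y: y < t < f < b < d < n < p < g < e.
So y < e; e is the larger of the two.

e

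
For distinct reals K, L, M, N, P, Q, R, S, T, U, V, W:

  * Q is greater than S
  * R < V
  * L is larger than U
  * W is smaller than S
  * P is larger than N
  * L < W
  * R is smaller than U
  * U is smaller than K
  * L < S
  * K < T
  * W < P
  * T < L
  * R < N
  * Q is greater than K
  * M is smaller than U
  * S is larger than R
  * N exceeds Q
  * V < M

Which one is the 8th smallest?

Piecing the relations together gives one ordering: R < V < M < U < K < T < L < W < S < Q < N < P.
The 8th smallest is W.

W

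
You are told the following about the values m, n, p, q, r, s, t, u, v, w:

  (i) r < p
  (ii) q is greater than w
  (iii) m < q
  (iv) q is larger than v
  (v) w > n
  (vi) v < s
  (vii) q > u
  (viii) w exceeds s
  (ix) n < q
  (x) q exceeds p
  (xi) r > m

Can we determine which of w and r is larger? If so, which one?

undetermined

Following every chain through r: above r we get p, q; below r we get m.
w is not reached, and no chain runs the other way from w to r.
So the given relations leave the order of r and w undetermined.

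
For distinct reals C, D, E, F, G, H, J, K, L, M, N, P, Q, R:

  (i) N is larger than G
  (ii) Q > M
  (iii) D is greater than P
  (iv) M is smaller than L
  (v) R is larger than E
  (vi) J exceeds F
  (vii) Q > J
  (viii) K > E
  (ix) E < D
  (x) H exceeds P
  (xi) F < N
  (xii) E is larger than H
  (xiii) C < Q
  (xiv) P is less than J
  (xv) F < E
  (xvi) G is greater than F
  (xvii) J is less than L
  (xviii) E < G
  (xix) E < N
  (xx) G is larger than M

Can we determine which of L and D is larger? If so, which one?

Following every chain through D: below D we get F, P, H, E.
L is not reached, and no chain runs the other way from L to D.
So the given relations leave the order of D and L undetermined.

undetermined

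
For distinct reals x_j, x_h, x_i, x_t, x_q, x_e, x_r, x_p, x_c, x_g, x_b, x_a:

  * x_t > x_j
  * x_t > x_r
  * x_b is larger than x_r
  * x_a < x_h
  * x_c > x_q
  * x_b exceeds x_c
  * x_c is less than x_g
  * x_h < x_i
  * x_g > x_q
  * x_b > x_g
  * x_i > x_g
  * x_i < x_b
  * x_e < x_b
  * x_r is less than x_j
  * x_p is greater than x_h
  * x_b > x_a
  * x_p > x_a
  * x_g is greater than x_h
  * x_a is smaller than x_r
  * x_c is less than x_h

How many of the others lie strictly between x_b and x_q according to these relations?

Chaining upward from x_q reaches: x_c, x_h, x_g, x_i, x_p.
Chaining downward from x_b reaches: x_a, x_r, x_c, x_h, x_e, x_g, x_i.
Strictly between x_q and x_b are those in both lists: x_c, x_h, x_g, x_i — 4 elements.

4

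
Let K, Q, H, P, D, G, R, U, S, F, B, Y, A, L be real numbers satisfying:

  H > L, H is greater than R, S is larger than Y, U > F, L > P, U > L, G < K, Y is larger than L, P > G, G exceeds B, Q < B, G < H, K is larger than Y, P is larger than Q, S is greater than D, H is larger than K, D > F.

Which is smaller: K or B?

Chaining the given relations: B < G < P < L < Y < K.
So B < K; B is the smaller of the two.

B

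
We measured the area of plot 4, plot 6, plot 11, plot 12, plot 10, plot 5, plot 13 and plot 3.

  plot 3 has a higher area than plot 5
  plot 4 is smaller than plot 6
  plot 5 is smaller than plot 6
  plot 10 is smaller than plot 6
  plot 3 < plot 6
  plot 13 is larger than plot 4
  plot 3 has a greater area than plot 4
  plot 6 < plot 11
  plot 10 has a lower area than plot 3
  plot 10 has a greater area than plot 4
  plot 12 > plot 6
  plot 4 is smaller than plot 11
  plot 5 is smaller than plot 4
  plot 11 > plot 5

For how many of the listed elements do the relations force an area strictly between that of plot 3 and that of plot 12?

1

The relations place plot 3 below plot 12. An element lies strictly between them when it is forced above plot 3 and also forced below plot 12.
Above plot 3: {plot 6, plot 11}. Below plot 12: {plot 5, plot 4, plot 10, plot 6}.
Intersection: {plot 6} — 1.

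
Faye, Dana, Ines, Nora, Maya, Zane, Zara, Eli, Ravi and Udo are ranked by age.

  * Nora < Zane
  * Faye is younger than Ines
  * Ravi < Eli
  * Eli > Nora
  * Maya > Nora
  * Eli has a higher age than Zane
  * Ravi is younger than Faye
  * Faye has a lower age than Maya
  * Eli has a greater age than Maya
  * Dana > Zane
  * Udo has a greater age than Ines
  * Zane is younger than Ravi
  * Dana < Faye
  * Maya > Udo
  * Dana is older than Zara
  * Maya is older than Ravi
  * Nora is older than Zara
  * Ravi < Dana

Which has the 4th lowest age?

Chaining the given pairs: Zara < Nora < Zane < Ravi < Dana < Faye < Ines < Udo < Maya < Eli.
Counting 4 from the smallest end gives Ravi.

Ravi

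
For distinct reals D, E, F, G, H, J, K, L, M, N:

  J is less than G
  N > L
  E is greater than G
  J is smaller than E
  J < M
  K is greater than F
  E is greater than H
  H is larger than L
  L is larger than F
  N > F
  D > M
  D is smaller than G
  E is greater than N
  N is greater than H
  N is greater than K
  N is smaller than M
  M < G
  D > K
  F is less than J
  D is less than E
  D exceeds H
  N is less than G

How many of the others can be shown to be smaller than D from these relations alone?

7

From D the given relations immediately reach K, H, M.
From those, F, L, J, N — 7 in total.
Nothing else is reachable below D; 7 in all.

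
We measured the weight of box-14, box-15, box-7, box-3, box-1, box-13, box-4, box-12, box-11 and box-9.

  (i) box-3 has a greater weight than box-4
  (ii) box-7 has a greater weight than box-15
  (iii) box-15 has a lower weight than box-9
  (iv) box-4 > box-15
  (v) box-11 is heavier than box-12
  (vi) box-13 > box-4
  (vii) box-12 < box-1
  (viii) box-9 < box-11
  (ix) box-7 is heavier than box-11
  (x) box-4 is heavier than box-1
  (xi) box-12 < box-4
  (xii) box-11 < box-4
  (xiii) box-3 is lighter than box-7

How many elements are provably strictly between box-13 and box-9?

The relations place box-9 below box-13. An element lies strictly between them when it is forced above box-9 and also forced below box-13.
Above box-9: {box-11, box-4, box-3, box-7}. Below box-13: {box-12, box-15, box-11, box-1, box-4}.
Intersection: {box-11, box-4} — 2.

2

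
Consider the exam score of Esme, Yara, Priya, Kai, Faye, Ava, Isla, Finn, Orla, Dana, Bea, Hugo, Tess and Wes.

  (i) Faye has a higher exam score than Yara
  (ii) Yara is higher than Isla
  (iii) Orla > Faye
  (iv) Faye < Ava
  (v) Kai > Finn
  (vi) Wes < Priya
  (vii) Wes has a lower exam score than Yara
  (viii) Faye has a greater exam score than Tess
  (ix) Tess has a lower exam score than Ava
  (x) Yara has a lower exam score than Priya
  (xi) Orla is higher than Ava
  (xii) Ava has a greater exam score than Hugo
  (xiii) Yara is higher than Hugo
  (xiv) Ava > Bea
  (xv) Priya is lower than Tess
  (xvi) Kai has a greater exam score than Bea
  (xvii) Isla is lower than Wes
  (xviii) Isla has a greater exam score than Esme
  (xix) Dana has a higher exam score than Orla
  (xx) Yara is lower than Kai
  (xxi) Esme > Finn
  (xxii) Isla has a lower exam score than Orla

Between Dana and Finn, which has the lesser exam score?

Finn

Finn < Esme < Isla < Wes < Yara < Priya < Tess < Faye < Ava < Orla < Dana, by transitivity through Esme, Isla, Wes, Yara, Priya, Tess, Faye, Ava, Orla.
So Finn < Dana; Finn is the lower of the two.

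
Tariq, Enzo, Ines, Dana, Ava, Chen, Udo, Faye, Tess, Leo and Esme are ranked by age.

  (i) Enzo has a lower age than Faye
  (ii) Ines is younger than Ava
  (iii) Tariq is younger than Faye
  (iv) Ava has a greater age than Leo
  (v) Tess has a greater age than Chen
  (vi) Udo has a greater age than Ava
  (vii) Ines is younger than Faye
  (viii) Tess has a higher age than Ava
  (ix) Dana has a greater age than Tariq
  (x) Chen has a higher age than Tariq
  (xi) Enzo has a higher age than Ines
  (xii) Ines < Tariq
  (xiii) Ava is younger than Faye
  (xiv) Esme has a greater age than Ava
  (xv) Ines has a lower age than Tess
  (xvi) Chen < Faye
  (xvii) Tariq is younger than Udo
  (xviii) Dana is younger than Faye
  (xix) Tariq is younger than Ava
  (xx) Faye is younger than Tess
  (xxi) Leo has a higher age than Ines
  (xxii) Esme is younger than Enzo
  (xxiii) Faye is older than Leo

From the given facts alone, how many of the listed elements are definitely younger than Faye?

From Faye the given relations immediately reach Ines, Leo, Tariq, Ava, Chen, Enzo, Dana.
From those, Esme — 8 in total.
Nothing else is reachable below Faye; 8 in all.

8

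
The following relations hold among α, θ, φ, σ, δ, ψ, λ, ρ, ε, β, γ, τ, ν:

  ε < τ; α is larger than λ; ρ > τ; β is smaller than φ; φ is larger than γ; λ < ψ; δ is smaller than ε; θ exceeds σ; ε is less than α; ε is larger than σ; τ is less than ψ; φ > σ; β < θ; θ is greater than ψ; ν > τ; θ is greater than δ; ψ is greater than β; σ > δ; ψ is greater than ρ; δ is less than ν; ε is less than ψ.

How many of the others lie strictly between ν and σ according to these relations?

2

Chaining upward from σ reaches: ε, τ, φ, ρ, ψ, α, θ.
Chaining downward from ν reaches: δ, ε, τ.
Strictly between σ and ν are those in both lists: ε, τ — 2 elements.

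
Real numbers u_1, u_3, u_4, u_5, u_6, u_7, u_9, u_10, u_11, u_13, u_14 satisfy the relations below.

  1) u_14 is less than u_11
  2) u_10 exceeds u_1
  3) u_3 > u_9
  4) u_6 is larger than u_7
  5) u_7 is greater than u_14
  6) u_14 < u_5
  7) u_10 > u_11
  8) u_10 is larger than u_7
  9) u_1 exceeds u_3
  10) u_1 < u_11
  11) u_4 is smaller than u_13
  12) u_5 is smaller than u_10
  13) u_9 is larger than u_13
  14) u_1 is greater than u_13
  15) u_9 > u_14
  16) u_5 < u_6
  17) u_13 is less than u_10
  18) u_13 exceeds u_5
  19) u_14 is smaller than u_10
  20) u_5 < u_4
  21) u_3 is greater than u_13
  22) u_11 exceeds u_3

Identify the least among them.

u_5 is not least since u_14 < u_5; u_4 is not least since u_5 < u_4; u_13 is not least since u_5 < u_13; u_9 is not least since u_13 < u_9; u_3 is not least since u_9 < u_3; u_1 is not least since u_3 < u_1; u_7 is not least since u_14 < u_7; u_6 is not least since u_5 < u_6; u_11 is not least since u_3 < u_11; u_10 is not least since u_13 < u_10.
Only u_14 has nothing below it, so u_14 is the least.

u_14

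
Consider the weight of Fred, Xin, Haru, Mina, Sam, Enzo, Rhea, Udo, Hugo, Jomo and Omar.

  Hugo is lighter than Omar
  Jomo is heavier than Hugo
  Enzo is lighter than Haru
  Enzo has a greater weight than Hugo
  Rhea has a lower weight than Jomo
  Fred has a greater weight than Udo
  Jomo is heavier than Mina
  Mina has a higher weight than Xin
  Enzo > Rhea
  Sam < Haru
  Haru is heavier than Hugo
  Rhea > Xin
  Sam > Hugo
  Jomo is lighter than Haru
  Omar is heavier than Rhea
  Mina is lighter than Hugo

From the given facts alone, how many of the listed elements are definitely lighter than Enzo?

4

The elements the relations force below Enzo are Xin, Rhea, Mina, Hugo — no chain reaches any other.
That is 4.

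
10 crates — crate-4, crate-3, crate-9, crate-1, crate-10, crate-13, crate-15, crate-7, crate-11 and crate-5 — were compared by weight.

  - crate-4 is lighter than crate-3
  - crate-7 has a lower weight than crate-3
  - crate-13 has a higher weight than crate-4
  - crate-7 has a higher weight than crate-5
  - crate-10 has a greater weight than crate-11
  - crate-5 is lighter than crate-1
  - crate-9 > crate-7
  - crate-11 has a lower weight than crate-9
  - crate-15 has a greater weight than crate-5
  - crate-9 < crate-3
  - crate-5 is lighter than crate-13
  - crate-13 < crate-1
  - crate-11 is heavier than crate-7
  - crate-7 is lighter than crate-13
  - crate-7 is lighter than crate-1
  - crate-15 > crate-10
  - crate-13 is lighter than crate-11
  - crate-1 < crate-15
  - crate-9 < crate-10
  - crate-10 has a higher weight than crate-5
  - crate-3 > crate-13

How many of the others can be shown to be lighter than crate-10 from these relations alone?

6

The elements the relations force below crate-10 are crate-4, crate-5, crate-7, crate-13, crate-11, crate-9 — no chain reaches any other.
That is 6.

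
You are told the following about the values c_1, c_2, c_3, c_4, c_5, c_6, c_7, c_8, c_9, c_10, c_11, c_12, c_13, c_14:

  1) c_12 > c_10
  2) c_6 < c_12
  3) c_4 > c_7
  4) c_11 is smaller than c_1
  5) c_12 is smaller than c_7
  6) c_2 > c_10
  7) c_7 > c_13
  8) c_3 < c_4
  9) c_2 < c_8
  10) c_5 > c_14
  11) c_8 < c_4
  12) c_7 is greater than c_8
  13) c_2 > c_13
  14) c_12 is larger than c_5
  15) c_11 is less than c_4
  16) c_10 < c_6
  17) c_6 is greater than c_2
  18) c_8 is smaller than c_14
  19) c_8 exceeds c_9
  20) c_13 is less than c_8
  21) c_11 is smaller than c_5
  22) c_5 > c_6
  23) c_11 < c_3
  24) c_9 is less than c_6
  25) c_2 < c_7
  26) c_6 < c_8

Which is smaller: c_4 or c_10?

c_10

c_10 < c_2 < c_6 < c_8 < c_14 < c_5 < c_12 < c_7 < c_4, by transitivity through c_2, c_6, c_8, c_14, c_5, c_12, c_7.
So c_10 < c_4; c_10 is the smaller of the two.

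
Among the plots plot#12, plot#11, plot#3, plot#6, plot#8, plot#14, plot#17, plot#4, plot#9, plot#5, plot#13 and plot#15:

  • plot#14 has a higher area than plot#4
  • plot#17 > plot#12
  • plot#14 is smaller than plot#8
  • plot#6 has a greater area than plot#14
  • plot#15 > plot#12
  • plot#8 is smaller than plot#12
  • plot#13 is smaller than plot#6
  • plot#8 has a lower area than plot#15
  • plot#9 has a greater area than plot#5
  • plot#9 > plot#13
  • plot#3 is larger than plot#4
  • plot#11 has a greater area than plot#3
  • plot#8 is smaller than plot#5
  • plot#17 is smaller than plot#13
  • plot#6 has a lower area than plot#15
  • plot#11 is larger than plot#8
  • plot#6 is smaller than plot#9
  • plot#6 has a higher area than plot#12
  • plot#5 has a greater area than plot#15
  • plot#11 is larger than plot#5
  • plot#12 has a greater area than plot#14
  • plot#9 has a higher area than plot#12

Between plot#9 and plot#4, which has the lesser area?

plot#4

plot#4 < plot#14 < plot#8 < plot#12 < plot#17 < plot#13 < plot#6 < plot#15 < plot#5 < plot#9, by transitivity through plot#14, plot#8, plot#12, plot#17, plot#13, plot#6, plot#15, plot#5.
So plot#4 < plot#9; plot#4 is the smaller of the two.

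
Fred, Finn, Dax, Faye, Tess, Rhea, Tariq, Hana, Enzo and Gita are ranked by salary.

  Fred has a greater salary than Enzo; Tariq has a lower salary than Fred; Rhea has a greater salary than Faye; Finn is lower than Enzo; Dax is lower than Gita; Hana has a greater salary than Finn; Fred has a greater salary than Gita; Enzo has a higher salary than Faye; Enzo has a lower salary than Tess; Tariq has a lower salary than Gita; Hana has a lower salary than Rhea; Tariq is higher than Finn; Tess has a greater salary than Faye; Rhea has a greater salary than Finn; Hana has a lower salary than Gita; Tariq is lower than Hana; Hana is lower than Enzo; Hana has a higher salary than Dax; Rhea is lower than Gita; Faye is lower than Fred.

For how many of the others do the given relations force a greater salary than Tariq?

6

Directly above Tariq: Hana, Gita, Fred.
One step further: Rhea, Enzo (5 so far).
One step further: Tess (6 so far).
Nothing else is reachable above Tariq; 6 in all.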